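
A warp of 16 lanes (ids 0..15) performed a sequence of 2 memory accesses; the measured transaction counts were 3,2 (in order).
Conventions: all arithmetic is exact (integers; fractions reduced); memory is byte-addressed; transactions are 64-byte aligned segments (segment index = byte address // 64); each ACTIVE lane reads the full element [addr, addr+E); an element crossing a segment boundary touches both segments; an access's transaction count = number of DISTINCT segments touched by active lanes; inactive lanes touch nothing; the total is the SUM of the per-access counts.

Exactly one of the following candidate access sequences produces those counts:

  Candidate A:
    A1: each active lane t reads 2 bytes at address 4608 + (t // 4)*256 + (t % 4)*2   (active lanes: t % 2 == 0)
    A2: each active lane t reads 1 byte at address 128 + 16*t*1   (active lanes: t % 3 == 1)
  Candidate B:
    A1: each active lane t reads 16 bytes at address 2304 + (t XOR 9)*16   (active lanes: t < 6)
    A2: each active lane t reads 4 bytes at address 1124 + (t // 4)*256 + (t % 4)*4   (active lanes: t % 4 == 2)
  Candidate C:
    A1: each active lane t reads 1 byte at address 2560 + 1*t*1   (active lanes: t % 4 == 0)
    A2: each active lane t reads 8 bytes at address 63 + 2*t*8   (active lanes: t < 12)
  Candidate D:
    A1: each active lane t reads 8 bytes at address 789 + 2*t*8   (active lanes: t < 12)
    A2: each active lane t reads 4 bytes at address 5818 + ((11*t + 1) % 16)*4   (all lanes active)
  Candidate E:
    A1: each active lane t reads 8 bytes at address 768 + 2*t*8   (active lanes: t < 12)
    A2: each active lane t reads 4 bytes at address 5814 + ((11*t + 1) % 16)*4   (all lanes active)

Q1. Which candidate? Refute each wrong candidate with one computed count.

A: A1 gives 4 transactions, not 3
B: A1 gives 2 transactions, not 3
C: A1 gives 1 transaction, not 3
D: A1 gives 4 transactions, not 3
E: all counts match (3,2)

Answer: E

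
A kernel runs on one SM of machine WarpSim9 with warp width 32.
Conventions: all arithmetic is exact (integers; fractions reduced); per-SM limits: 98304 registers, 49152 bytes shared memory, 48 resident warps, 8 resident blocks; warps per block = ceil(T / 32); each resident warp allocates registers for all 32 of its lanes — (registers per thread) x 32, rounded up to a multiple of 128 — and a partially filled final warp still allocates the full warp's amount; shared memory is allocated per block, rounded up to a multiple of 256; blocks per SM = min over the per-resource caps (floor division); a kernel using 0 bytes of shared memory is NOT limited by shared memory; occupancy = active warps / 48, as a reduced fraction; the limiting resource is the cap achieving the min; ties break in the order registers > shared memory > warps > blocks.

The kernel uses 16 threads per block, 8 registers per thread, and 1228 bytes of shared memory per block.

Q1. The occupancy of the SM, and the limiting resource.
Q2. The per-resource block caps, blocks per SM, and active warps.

Answer: occupancy 1/6, limited by blocks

registers: 384 blocks
shared memory: 38 blocks
warps: 48 blocks
blocks: 8 blocks

Answer: 8 blocks, 8 active warps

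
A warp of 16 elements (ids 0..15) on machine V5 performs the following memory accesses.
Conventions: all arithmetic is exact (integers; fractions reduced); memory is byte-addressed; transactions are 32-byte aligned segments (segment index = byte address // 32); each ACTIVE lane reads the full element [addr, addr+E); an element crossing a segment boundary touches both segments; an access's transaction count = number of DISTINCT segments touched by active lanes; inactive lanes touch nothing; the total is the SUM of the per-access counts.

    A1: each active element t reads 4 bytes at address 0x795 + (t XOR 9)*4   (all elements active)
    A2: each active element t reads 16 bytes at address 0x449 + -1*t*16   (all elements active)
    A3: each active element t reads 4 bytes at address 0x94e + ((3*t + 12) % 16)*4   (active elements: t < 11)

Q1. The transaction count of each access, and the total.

A1: 3 transactions
A2: 9 transactions
A3: 3 transactions

Answer: 3,9,3; total 15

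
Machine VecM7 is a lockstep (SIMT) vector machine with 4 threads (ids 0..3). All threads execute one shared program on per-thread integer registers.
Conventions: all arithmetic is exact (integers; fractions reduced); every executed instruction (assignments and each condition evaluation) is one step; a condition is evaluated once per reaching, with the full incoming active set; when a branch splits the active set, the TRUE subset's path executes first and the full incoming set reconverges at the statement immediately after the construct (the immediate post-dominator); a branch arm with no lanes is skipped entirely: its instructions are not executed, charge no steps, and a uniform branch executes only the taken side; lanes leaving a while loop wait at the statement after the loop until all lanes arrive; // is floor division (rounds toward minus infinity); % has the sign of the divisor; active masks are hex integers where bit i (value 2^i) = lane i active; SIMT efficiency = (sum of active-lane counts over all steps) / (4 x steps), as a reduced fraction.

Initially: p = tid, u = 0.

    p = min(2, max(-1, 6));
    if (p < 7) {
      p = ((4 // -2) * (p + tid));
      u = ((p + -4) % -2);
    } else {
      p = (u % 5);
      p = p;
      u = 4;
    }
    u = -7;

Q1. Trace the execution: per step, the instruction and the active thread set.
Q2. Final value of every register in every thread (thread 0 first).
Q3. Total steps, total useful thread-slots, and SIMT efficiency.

step 0: p <- min(2, max(-1, 6))      0xf
step 1: eval (p < 7)                 0xf
step 2: p <- ((4 // -2) * (p + tid)) 0xf
step 3: u <- ((p + -4) % -2)         0xf
step 4: u <- -7                      0xf

Answer: 5 steps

p: -4,-6,-8,-10
u: -7,-7,-7,-7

steps = 5; useful = 20; efficiency = 20/20 = 1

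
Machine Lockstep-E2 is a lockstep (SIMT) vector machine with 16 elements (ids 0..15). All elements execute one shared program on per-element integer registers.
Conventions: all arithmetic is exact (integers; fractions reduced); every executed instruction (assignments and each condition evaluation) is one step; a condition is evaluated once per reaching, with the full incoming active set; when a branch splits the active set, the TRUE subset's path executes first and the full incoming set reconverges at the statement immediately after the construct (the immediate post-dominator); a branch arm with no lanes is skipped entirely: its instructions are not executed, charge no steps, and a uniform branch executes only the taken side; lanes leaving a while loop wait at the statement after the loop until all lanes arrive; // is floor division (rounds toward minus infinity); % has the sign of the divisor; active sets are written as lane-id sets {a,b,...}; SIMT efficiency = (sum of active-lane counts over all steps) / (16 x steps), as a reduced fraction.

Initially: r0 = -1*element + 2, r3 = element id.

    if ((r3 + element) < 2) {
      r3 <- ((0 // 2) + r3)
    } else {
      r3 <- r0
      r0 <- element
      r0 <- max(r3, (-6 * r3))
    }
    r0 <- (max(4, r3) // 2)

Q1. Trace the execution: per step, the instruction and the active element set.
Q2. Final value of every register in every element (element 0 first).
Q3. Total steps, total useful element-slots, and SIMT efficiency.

step 0: eval ((r3 + element) < 2)    {0,1,2,3,4,5,6,7,8,9,10,11,12,13,14,15}
step 1: r3 <- ((0 // 2) + r3)        {0}
step 2: r3 <- r0                     {1,2,3,4,5,6,7,8,9,10,11,12,13,14,15}
step 3: r0 <- element                {1,2,3,4,5,6,7,8,9,10,11,12,13,14,15}
step 4: r0 <- max(r3, (-6 * r3))     {1,2,3,4,5,6,7,8,9,10,11,12,13,14,15}
step 5: r0 <- (max(4, r3) // 2)      {0,1,2,3,4,5,6,7,8,9,10,11,12,13,14,15}

Answer: 6 steps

r0: 2,2,2,2,2,2,2,2,2,2,2,2,2,2,2,2
r3: 0,1,0,-1,-2,-3,-4,-5,-6,-7,-8,-9,-10,-11,-12,-13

steps = 6; useful = 78; efficiency = 78/96 = 13/16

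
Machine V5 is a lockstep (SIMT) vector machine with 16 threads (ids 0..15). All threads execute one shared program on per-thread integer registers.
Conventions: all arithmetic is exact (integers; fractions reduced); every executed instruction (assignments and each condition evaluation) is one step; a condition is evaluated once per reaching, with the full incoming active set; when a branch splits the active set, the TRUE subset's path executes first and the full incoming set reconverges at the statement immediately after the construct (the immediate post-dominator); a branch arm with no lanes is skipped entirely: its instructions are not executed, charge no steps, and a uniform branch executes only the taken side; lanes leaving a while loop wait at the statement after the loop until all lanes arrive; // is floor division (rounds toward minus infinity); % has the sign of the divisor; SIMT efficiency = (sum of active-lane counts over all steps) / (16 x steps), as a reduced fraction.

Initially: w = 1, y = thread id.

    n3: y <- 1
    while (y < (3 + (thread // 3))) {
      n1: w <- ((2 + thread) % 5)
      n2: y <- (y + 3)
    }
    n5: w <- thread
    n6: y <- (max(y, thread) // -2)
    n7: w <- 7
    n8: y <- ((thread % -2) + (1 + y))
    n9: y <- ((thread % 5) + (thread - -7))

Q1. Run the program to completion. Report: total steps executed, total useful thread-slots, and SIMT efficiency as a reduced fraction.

Answer: 16 steps, 193 useful, 193/256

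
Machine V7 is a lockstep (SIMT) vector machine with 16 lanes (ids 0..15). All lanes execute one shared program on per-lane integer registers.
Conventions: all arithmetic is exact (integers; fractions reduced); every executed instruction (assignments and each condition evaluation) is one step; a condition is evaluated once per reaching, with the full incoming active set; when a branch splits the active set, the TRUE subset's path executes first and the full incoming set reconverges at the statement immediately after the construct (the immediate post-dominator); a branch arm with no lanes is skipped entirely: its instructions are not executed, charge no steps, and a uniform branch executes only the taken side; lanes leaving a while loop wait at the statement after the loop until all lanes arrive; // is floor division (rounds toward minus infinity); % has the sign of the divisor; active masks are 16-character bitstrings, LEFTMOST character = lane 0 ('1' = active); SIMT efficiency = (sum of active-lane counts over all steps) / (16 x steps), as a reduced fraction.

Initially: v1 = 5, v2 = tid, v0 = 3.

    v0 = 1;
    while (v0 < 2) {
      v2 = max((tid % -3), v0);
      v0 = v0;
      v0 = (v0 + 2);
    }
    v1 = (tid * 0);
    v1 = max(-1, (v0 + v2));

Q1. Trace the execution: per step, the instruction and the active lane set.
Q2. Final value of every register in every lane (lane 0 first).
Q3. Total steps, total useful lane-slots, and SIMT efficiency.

step 0: v0 <- 1                      1111111111111111
step 1: eval (v0 < 2)                1111111111111111
step 2: v2 <- max((tid % -3), v0)    1111111111111111
step 3: v0 <- v0                     1111111111111111
step 4: v0 <- (v0 + 2)               1111111111111111
step 5: eval (v0 < 2)                1111111111111111
step 6: v1 <- (tid * 0)              1111111111111111
step 7: v1 <- max(-1, (v0 + v2))     1111111111111111

Answer: 8 steps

v1: 4,4,4,4,4,4,4,4,4,4,4,4,4,4,4,4
v2: 1,1,1,1,1,1,1,1,1,1,1,1,1,1,1,1
v0: 3,3,3,3,3,3,3,3,3,3,3,3,3,3,3,3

steps = 8; useful = 128; efficiency = 128/128 = 1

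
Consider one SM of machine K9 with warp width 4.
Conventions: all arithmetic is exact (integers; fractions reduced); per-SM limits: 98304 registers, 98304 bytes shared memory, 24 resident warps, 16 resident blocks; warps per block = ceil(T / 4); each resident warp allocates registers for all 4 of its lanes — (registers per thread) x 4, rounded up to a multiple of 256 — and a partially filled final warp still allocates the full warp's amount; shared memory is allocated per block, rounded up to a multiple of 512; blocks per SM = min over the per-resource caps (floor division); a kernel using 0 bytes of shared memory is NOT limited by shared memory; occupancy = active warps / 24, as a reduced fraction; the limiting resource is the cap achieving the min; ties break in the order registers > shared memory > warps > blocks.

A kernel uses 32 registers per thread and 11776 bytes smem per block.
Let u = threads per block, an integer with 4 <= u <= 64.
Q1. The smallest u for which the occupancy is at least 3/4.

Answer: u = 9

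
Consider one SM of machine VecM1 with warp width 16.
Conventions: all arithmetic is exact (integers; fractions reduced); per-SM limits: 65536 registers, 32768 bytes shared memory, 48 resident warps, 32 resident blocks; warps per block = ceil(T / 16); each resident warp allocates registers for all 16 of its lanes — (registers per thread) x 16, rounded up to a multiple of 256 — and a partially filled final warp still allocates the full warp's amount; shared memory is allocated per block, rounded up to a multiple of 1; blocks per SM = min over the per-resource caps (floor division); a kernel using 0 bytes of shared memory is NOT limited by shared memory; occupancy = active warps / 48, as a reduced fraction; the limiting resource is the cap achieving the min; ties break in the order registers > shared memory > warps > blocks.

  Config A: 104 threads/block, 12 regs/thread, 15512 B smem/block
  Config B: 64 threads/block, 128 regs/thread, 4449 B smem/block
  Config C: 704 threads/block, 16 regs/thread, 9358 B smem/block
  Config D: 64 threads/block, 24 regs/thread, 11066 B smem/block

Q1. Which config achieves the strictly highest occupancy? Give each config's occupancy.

occupancies: A 7/24, B 7/12, C 11/12, D 1/6

Answer: C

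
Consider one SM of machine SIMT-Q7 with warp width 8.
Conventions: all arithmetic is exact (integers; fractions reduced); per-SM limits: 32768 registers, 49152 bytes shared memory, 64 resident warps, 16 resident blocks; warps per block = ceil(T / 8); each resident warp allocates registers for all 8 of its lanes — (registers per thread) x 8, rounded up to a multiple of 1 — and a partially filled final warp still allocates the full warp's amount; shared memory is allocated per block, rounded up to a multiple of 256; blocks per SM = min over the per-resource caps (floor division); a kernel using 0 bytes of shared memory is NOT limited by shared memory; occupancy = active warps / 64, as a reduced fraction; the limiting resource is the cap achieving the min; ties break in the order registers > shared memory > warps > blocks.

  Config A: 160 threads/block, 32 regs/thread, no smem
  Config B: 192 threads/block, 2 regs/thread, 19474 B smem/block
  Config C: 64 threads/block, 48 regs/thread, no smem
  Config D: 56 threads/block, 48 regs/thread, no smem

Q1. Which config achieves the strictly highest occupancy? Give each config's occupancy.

occupancies: A 15/16, B 3/4, C 1, D 63/64

Answer: C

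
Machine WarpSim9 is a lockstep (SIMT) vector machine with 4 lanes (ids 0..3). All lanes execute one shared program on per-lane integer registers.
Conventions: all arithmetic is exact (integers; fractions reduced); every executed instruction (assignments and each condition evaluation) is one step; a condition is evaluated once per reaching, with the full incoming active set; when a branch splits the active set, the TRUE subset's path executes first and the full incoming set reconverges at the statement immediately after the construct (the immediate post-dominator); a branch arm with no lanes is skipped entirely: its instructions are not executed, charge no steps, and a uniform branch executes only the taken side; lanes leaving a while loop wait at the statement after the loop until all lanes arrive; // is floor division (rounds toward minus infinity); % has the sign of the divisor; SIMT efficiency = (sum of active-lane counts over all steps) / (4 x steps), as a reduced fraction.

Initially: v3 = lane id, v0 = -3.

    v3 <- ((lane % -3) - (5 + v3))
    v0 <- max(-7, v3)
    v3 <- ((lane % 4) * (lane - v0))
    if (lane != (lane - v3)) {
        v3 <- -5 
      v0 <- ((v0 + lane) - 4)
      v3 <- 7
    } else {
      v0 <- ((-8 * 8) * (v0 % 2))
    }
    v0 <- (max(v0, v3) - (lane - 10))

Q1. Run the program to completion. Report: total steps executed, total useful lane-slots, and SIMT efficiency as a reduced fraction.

Answer: 9 steps, 30 useful, 5/6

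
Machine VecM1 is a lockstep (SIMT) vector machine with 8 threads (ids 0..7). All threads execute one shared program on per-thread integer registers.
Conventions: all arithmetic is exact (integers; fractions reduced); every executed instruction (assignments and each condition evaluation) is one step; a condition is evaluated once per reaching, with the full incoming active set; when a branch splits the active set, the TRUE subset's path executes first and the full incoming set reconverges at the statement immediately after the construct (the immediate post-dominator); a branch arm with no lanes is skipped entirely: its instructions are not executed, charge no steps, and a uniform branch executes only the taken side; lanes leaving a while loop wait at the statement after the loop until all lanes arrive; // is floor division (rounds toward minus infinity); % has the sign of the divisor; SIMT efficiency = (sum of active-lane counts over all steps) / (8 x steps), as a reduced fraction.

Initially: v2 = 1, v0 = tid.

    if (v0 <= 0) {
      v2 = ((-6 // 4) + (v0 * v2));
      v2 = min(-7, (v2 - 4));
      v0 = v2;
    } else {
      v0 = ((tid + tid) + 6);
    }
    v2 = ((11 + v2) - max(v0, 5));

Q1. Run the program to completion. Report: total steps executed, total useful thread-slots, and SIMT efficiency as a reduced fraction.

Answer: 6 steps, 26 useful, 13/24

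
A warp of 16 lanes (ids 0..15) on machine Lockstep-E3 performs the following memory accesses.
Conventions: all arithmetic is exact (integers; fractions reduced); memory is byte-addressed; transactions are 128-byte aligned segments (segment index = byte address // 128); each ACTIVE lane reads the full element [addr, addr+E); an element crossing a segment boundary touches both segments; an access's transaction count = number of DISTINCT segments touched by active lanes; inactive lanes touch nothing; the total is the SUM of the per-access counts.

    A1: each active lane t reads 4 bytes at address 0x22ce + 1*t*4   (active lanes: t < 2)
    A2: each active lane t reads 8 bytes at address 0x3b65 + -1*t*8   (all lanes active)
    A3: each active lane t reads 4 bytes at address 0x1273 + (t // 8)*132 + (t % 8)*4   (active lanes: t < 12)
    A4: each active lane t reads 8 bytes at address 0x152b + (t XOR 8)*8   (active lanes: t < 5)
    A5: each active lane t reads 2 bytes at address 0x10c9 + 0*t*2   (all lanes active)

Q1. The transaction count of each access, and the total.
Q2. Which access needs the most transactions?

A1: 1 transaction
A2: 2 transactions
A3: 3 transactions
A4: 2 transactions
A5: 1 transaction

Answer: 1,2,3,2,1; total 9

Answer: A3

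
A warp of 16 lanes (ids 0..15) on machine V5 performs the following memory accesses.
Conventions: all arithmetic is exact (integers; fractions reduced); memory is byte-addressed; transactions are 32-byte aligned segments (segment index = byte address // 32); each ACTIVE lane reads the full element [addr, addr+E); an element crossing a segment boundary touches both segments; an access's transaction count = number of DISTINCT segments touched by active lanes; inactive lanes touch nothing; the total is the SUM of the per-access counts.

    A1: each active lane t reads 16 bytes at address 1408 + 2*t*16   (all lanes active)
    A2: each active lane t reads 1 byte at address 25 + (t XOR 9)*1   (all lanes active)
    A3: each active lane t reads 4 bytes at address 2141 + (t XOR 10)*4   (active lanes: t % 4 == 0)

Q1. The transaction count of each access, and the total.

A1: 16 transactions
A2: 2 transactions
A3: 2 transactions

Answer: 16,2,2; total 20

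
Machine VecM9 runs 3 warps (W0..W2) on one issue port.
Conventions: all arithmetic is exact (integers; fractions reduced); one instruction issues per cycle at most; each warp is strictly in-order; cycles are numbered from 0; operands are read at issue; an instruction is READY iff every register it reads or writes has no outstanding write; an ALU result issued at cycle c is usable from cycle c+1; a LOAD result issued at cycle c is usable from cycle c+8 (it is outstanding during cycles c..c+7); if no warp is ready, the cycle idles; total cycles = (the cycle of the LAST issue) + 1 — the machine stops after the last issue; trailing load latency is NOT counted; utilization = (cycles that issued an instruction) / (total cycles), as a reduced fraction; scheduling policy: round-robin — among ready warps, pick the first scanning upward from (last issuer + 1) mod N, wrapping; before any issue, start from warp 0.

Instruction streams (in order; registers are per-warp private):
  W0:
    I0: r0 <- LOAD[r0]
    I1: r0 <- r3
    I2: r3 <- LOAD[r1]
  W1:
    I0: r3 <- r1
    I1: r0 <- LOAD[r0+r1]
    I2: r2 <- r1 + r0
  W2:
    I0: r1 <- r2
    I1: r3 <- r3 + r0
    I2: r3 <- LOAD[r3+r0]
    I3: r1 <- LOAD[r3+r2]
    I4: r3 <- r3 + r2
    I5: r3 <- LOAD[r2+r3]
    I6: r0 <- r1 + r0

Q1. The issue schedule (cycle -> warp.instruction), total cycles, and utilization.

cycle 0: W0.I0
cycle 1: W1.I0
cycle 2: W2.I0
cycle 3: W1.I1
cycle 4: W2.I1
cycle 5: W2.I2
cycle 6: idle
cycle 7: idle
cycle 8: W0.I1
cycle 9: W0.I2
cycle 10: idle
cycle 11: W1.I2
cycle 12: idle
cycle 13: W2.I3
cycle 14: W2.I4
cycle 15: W2.I5
cycle 16: idle
cycle 17: idle
cycle 18: idle
cycle 19: idle
cycle 20: idle
cycle 21: W2.I6

Answer: 22 cycles, utilization 13/22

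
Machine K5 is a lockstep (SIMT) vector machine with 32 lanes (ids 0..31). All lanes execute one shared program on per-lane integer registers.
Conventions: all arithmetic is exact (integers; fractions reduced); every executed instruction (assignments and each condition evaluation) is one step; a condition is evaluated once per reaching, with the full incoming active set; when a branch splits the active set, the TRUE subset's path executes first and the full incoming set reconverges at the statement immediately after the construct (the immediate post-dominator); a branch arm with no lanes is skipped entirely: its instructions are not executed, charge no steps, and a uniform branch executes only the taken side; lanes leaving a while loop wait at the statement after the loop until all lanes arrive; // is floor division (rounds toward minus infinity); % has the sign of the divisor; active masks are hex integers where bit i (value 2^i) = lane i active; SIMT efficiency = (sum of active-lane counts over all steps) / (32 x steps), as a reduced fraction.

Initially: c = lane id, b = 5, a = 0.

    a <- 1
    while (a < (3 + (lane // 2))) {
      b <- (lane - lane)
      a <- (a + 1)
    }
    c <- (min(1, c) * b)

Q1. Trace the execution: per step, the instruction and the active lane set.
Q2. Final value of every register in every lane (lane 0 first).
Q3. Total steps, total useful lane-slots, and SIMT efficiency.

step 0: a <- 1                       0xffffffff
step 1: eval (a < (3 + (lane // 2))) 0xffffffff
step 2: b <- (lane - lane)           0xffffffff
step 3: a <- (a + 1)                 0xffffffff
step 4: eval (a < (3 + (lane // 2))) 0xffffffff
step 5: b <- (lane - lane)           0xffffffff
step 6: a <- (a + 1)                 0xffffffff
step 7: eval (a < (3 + (lane // 2))) 0xffffffff
step 8: b <- (lane - lane)           0xfffffffc
step 9: a <- (a + 1)                 0xfffffffc
step 10: eval (a < (3 + (lane // 2))) 0xfffffffc
step 11: b <- (lane - lane)           0xfffffff0
step 12: a <- (a + 1)                 0xfffffff0
step 13: eval (a < (3 + (lane // 2))) 0xfffffff0
step 14: b <- (lane - lane)           0xffffffc0
step 15: a <- (a + 1)                 0xffffffc0
step 16: eval (a < (3 + (lane // 2))) 0xffffffc0
step 17: b <- (lane - lane)           0xffffff00
step 18: a <- (a + 1)                 0xffffff00
step 19: eval (a < (3 + (lane // 2))) 0xffffff00
step 20: b <- (lane - lane)           0xfffffc00
step 21: a <- (a + 1)                 0xfffffc00
step 22: eval (a < (3 + (lane // 2))) 0xfffffc00
step 23: b <- (lane - lane)           0xfffff000
step 24: a <- (a + 1)                 0xfffff000
step 25: eval (a < (3 + (lane // 2))) 0xfffff000
step 26: b <- (lane - lane)           0xffffc000
step 27: a <- (a + 1)                 0xffffc000
step 28: eval (a < (3 + (lane // 2))) 0xffffc000
step 29: b <- (lane - lane)           0xffff0000
step 30: a <- (a + 1)                 0xffff0000
step 31: eval (a < (3 + (lane // 2))) 0xffff0000
step 32: b <- (lane - lane)           0xfffc0000
step 33: a <- (a + 1)                 0xfffc0000
step 34: eval (a < (3 + (lane // 2))) 0xfffc0000
step 35: b <- (lane - lane)           0xfff00000
step 36: a <- (a + 1)                 0xfff00000
step 37: eval (a < (3 + (lane // 2))) 0xfff00000
step 38: b <- (lane - lane)           0xffc00000
step 39: a <- (a + 1)                 0xffc00000
step 40: eval (a < (3 + (lane // 2))) 0xffc00000
step 41: b <- (lane - lane)           0xff000000
step 42: a <- (a + 1)                 0xff000000
step 43: eval (a < (3 + (lane // 2))) 0xff000000
step 44: b <- (lane - lane)           0xfc000000
step 45: a <- (a + 1)                 0xfc000000
step 46: eval (a < (3 + (lane // 2))) 0xfc000000
step 47: b <- (lane - lane)           0xf0000000
step 48: a <- (a + 1)                 0xf0000000
step 49: eval (a < (3 + (lane // 2))) 0xf0000000
step 50: b <- (lane - lane)           0xc0000000
step 51: a <- (a + 1)                 0xc0000000
step 52: eval (a < (3 + (lane // 2))) 0xc0000000
step 53: c <- (min(1, c) * b)         0xffffffff

Answer: 54 steps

c: 0,0,0,0,0,0,0,0,0,0,0,0,0,0,0,0,0,0,0,0,0,0,0,0,0,0,0,0,0,0,0,0
b: 0,0,0,0,0,0,0,0,0,0,0,0,0,0,0,0,0,0,0,0,0,0,0,0,0,0,0,0,0,0,0,0
a: 3,3,4,4,5,5,6,6,7,7,8,8,9,9,10,10,11,11,12,12,13,13,14,14,15,15,16,16,17,17,18,18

steps = 54; useful = 1008; efficiency = 1008/1728 = 7/12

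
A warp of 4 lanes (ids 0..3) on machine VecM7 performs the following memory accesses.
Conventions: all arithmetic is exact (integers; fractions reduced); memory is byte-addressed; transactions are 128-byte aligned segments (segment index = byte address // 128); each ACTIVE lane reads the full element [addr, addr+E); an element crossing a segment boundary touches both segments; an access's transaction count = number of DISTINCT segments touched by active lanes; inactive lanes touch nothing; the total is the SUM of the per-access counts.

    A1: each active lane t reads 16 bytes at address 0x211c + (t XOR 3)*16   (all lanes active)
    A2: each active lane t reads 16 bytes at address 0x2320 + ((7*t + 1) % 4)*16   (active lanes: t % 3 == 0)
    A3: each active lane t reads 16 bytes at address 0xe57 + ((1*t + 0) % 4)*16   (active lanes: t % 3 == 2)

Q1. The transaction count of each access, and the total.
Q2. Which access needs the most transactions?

A1: 1 transaction
A2: 1 transaction
A3: 2 transactions

Answer: 1,1,2; total 4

Answer: A3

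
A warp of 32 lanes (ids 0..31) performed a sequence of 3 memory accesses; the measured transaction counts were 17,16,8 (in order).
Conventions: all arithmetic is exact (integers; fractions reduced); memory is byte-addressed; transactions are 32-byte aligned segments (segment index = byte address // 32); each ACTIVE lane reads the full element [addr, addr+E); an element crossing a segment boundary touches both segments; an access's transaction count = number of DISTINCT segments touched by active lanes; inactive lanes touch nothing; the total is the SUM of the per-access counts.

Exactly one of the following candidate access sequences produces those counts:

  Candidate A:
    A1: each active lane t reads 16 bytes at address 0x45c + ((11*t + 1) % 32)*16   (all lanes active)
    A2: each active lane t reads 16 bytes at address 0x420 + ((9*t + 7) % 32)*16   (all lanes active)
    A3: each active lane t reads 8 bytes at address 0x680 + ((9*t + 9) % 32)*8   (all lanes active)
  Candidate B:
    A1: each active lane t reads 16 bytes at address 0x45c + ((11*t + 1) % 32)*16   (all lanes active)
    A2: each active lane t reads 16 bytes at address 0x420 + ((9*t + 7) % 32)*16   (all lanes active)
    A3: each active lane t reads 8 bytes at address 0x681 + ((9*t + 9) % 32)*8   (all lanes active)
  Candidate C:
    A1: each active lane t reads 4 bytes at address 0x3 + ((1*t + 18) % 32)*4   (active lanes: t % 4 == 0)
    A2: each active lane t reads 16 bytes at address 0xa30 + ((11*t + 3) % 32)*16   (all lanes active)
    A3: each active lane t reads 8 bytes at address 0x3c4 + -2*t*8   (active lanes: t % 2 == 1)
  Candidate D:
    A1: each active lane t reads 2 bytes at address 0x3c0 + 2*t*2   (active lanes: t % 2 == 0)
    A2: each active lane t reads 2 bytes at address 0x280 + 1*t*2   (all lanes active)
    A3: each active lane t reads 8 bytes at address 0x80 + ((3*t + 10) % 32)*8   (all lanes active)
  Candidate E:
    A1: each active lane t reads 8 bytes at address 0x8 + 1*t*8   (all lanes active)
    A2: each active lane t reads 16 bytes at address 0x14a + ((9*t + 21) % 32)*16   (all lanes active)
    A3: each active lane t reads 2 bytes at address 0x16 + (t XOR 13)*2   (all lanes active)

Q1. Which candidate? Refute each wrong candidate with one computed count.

B: A3 gives 9 transactions, not 8
C: A1 gives 4 transactions, not 17
D: A1 gives 4 transactions, not 17
E: A1 gives 9 transactions, not 17
A: all counts match (17,16,8)

Answer: A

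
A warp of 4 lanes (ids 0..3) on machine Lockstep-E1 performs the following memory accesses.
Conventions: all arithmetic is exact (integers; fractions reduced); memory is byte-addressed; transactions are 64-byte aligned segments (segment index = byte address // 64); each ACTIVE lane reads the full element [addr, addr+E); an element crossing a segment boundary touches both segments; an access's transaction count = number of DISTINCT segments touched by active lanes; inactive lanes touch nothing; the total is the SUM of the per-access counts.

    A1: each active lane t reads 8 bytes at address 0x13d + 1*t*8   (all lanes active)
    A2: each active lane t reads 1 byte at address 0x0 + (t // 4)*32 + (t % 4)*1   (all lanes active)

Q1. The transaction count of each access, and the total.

A1: 2 transactions
A2: 1 transaction

Answer: 2,1; total 3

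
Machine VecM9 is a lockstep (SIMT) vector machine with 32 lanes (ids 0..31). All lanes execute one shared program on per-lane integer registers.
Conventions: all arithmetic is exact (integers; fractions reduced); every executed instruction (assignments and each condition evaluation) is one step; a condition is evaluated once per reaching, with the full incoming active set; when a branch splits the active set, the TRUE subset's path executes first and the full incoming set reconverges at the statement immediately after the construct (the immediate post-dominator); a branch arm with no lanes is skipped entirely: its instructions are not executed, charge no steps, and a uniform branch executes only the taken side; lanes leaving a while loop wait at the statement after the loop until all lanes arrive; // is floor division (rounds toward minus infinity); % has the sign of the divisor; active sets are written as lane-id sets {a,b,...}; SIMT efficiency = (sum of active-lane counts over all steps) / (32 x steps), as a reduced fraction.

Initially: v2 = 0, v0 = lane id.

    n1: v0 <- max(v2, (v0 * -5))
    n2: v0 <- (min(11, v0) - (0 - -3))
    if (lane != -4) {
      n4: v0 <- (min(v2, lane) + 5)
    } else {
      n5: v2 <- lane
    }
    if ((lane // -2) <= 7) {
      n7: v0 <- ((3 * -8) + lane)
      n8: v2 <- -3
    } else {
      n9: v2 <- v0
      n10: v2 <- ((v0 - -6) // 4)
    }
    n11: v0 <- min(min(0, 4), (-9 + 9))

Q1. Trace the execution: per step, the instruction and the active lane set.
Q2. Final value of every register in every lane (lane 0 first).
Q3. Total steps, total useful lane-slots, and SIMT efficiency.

step 0: v0 <- max(v2, (v0 * -5))     {0,1,2,3,4,5,6,7,8,9,10,11,12,13,14,15,16,17,18,19,20,21,22,23,24,25,26,27,28,29,30,31}
step 1: v0 <- (min(11, v0) - (0 - -3)) {0,1,2,3,4,5,6,7,8,9,10,11,12,13,14,15,16,17,18,19,20,21,22,23,24,25,26,27,28,29,30,31}
step 2: eval (lane != -4)            {0,1,2,3,4,5,6,7,8,9,10,11,12,13,14,15,16,17,18,19,20,21,22,23,24,25,26,27,28,29,30,31}
step 3: v0 <- (min(v2, lane) + 5)    {0,1,2,3,4,5,6,7,8,9,10,11,12,13,14,15,16,17,18,19,20,21,22,23,24,25,26,27,28,29,30,31}
step 4: eval ((lane // -2) <= 7)     {0,1,2,3,4,5,6,7,8,9,10,11,12,13,14,15,16,17,18,19,20,21,22,23,24,25,26,27,28,29,30,31}
step 5: v0 <- ((3 * -8) + lane)      {0,1,2,3,4,5,6,7,8,9,10,11,12,13,14,15,16,17,18,19,20,21,22,23,24,25,26,27,28,29,30,31}
step 6: v2 <- -3                     {0,1,2,3,4,5,6,7,8,9,10,11,12,13,14,15,16,17,18,19,20,21,22,23,24,25,26,27,28,29,30,31}
step 7: v0 <- min(min(0, 4), (-9 + 9)) {0,1,2,3,4,5,6,7,8,9,10,11,12,13,14,15,16,17,18,19,20,21,22,23,24,25,26,27,28,29,30,31}

Answer: 8 steps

v2: -3,-3,-3,-3,-3,-3,-3,-3,-3,-3,-3,-3,-3,-3,-3,-3,-3,-3,-3,-3,-3,-3,-3,-3,-3,-3,-3,-3,-3,-3,-3,-3
v0: 0,0,0,0,0,0,0,0,0,0,0,0,0,0,0,0,0,0,0,0,0,0,0,0,0,0,0,0,0,0,0,0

steps = 8; useful = 256; efficiency = 256/256 = 1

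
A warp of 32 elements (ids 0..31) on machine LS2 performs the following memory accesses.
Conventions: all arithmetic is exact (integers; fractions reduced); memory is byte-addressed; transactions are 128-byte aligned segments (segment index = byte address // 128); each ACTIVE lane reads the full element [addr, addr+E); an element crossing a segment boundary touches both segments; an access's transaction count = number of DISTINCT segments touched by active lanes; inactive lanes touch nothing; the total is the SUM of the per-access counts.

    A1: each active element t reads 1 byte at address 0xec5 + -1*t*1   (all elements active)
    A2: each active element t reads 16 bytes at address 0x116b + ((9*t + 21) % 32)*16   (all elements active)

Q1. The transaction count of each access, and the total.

A1: 1 transaction
A2: 5 transactions

Answer: 1,5; total 6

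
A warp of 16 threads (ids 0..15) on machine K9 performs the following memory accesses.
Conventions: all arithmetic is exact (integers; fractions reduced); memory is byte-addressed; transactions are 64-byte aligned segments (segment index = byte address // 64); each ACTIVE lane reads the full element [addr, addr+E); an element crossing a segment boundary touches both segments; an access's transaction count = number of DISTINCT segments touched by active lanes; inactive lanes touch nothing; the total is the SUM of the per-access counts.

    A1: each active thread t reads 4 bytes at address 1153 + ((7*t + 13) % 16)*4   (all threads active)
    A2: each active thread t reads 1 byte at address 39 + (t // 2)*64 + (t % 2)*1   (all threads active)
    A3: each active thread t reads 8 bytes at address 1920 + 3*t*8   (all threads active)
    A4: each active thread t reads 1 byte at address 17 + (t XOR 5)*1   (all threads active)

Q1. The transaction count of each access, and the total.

A1: 2 transactions
A2: 8 transactions
A3: 6 transactions
A4: 1 transaction

Answer: 2,8,6,1; total 17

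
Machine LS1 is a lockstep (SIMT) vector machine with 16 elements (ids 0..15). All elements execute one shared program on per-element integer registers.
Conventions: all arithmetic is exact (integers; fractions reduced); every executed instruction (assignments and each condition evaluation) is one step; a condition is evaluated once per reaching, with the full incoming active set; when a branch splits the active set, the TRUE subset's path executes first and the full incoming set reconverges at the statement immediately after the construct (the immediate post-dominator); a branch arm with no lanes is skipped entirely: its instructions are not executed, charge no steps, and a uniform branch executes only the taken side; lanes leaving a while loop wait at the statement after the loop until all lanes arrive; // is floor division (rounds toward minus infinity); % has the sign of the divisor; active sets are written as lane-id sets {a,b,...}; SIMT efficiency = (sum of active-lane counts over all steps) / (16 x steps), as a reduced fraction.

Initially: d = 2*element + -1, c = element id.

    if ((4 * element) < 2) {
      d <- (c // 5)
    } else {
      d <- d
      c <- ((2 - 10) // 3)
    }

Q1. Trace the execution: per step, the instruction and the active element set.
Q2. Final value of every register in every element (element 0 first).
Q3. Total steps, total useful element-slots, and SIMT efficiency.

step 0: eval ((4 * element) < 2)     {0,1,2,3,4,5,6,7,8,9,10,11,12,13,14,15}
step 1: d <- (c // 5)                {0}
step 2: d <- d                       {1,2,3,4,5,6,7,8,9,10,11,12,13,14,15}
step 3: c <- ((2 - 10) // 3)         {1,2,3,4,5,6,7,8,9,10,11,12,13,14,15}

Answer: 4 steps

d: 0,1,3,5,7,9,11,13,15,17,19,21,23,25,27,29
c: 0,-3,-3,-3,-3,-3,-3,-3,-3,-3,-3,-3,-3,-3,-3,-3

steps = 4; useful = 47; efficiency = 47/64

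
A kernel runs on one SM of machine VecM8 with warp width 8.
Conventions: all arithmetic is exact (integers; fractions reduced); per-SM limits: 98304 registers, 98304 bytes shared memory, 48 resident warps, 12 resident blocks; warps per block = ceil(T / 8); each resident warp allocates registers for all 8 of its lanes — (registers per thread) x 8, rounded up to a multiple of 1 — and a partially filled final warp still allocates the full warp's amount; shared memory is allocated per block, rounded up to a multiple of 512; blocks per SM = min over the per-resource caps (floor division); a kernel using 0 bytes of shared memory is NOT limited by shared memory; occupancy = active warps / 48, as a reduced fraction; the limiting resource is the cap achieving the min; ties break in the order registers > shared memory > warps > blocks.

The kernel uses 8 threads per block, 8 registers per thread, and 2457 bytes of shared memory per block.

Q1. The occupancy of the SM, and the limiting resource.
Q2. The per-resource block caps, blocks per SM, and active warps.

Answer: occupancy 1/4, limited by blocks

registers: 1536 blocks
shared memory: 38 blocks
warps: 48 blocks
blocks: 12 blocks

Answer: 12 blocks, 12 active warps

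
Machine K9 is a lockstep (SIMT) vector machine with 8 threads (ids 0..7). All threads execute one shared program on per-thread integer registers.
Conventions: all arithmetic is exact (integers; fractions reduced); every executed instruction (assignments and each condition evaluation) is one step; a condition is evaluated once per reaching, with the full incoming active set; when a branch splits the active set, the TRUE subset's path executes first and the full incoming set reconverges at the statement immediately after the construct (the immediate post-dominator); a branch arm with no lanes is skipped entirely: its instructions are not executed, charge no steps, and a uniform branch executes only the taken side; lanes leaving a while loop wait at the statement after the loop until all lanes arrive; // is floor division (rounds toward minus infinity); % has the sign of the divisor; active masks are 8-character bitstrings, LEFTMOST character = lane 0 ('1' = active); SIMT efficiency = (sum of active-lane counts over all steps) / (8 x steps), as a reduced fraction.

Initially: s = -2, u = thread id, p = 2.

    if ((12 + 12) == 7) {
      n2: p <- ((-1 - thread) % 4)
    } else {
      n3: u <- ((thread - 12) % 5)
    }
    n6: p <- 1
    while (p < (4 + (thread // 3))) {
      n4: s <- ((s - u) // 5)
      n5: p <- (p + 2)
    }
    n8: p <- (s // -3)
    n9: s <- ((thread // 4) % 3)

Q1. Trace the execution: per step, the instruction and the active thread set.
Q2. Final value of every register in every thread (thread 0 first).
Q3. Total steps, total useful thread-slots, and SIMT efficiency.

step 0: eval ((12 + 12) == 7)        11111111
step 1: u <- ((thread - 12) % 5)     11111111
step 2: p <- 1                       11111111
step 3: eval (p < (4 + (thread // 3))) 11111111
step 4: s <- ((s - u) // 5)          11111111
step 5: p <- (p + 2)                 11111111
step 6: eval (p < (4 + (thread // 3))) 11111111
step 7: s <- ((s - u) // 5)          11111111
step 8: p <- (p + 2)                 11111111
step 9: eval (p < (4 + (thread // 3))) 11111111
step 10: s <- ((s - u) // 5)          00000011
step 11: p <- (p + 2)                 00000011
step 12: eval (p < (4 + (thread // 3))) 00000011
step 13: p <- (s // -3)               11111111
step 14: s <- ((thread // 4) % 3)     11111111

Answer: 15 steps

s: 0,0,0,0,1,1,1,1
u: 3,4,0,1,2,3,4,0
p: 0,0,0,0,0,0,0,0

steps = 15; useful = 102; efficiency = 102/120 = 17/20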